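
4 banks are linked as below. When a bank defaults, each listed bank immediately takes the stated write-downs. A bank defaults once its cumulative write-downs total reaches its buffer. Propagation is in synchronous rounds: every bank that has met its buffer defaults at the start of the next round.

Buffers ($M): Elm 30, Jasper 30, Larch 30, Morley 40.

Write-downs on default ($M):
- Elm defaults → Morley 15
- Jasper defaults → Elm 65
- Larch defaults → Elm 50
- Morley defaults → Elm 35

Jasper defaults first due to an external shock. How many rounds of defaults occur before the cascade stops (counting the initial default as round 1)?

2

Round 1 — Jasper defaults (initial).
  Elm: +65 → 65 ≥ 30
Round 2 — Elm defaults.
  Morley: +15 → 15 < 40
No further defaults.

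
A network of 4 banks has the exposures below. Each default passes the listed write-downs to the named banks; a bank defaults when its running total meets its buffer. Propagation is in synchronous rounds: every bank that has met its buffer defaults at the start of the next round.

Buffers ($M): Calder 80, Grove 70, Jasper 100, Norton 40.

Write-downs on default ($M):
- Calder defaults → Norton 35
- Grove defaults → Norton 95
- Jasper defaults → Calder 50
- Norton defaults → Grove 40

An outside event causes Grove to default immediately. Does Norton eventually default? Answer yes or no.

yes

Round 1 — Grove defaults (initial).
  Norton: +95 → 95 ≥ 40
Round 2 — Norton defaults.
No further defaults.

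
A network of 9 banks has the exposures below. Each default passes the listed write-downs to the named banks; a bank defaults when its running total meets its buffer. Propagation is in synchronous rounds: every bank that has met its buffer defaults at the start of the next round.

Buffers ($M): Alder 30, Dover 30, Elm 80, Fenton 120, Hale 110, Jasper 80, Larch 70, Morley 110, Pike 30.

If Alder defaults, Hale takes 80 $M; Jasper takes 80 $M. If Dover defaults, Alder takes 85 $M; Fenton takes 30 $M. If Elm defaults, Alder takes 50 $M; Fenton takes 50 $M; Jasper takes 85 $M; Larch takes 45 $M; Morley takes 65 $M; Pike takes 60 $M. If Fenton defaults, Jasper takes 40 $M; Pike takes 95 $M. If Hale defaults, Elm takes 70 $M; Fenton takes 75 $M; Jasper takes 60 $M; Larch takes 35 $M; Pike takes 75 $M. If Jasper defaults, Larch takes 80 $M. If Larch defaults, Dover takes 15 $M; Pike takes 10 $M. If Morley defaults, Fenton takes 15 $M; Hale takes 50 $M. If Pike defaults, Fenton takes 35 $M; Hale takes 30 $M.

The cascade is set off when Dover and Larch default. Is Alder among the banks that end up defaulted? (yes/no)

Round 1 — Dover, Larch default (initial).
  Alder: +85 → 85 ≥ 30
  Fenton: +30 → 30 < 120
  Pike: +10 → 10 < 30
Round 2 — Alder defaults.
  Hale: +80 → 80 < 110
  Jasper: +80 → 80 ≥ 80
Round 3 — Jasper defaults.
No further defaults.

yes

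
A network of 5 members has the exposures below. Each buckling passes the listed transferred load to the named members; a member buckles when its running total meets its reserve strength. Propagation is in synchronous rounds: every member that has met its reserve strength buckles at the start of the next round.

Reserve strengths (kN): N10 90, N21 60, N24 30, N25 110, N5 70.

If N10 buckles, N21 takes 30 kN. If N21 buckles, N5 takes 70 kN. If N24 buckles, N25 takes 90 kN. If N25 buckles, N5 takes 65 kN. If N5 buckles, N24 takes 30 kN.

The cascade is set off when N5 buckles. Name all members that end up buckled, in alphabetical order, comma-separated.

N24, N5

Round 1 — N5 buckles (initial).
  N24: +30 → 30 ≥ 30
Round 2 — N24 buckles.
  N25: +90 → 90 < 110
No further bucklings.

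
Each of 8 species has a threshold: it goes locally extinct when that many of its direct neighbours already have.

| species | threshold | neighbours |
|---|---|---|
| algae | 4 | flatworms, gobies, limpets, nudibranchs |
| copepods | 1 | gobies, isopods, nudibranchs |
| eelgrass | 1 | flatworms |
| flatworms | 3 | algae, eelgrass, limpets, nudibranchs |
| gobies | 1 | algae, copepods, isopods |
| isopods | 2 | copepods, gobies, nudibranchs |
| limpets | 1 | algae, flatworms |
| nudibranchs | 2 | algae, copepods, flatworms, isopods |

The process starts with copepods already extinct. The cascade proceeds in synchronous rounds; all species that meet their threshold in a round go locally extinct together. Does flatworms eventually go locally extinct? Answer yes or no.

no

Round 1 — copepods goes locally extinct (initial).
Round 2 — checking thresholds:
  gobies: 1 of 3 neighbours ≥ 1, goes locally extinct.
  isopods: 1 of 3 neighbours < 2, not yet.
  nudibranchs: 1 of 4 neighbours < 2, not yet.
Round 3 — checking thresholds:
  algae: 1 of 4 neighbours < 4, not yet.
  isopods: 2 of 3 neighbours ≥ 2, goes locally extinct.
  nudibranchs: 1 of 4 neighbours < 2, not yet.
Round 4 — checking thresholds:
  algae: 1 of 4 neighbours < 4, not yet.
  nudibranchs: 2 of 4 neighbours ≥ 2, goes locally extinct.
Round 5 — no new extinctions; cascade stops.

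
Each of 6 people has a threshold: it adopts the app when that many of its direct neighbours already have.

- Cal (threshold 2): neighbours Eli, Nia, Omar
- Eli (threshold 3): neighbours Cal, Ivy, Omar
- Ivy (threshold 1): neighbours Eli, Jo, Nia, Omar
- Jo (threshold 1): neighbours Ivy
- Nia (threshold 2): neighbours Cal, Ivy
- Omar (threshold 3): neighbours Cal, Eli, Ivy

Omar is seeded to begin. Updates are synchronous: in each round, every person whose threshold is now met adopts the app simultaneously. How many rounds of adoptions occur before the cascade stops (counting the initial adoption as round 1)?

Round 1 — Omar adopts the app (initial).
Round 2 — checking thresholds:
  Cal: 1 of 3 neighbours < 2, below threshold.
  Eli: 1 of 3 neighbours < 3, below threshold.
  Ivy: 1 of 4 neighbours ≥ 1, adopts the app.
Round 3 — checking thresholds:
  Cal: 1 of 3 neighbours < 2, below threshold.
  Eli: 2 of 3 neighbours < 3, below threshold.
  Jo: 1 of 1 neighbours ≥ 1, adopts the app.
  Nia: 1 of 2 neighbours < 2, below threshold.
Round 4 — no new adoptions; cascade stops.

3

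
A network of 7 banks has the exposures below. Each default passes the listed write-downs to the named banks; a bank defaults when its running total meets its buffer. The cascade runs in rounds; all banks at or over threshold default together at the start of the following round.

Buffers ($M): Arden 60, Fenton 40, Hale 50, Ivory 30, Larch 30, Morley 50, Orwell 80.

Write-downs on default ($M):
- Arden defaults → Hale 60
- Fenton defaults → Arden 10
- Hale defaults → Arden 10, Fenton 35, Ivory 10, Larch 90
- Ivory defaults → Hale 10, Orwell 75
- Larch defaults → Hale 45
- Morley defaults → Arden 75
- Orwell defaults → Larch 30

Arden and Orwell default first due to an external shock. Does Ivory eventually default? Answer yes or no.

Round 1 — Arden, Orwell default (initial).
  Hale: +60 → 60 ≥ 50
  Larch: +30 → 30 ≥ 30
Round 2 — Hale, Larch default.
  Fenton: +35 → 35 < 40
  Ivory: +10 → 10 < 30
No further defaults.

no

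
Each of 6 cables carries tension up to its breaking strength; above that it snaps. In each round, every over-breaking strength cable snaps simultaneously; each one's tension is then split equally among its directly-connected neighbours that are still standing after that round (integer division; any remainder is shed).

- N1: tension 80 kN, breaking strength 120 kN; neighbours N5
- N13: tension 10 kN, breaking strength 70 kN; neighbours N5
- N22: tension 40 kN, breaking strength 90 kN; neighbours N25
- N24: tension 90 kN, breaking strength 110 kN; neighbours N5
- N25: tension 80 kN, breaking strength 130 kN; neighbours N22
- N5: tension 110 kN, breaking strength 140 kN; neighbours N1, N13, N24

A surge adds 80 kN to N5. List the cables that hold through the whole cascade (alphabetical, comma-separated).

Round 1 — N5 at 190 > 140. N5 snaps.
  N5 sheds 190 kN to N1, N13, N24: 63 each (1 lost).
    N1: 80+63 = 143 > 120
    N13: 10+63 = 73 > 70
    N24: 90+63 = 153 > 110
Round 2 — N1, N13, N24 snap.
  N1 sheds 143 kN: no online neighbours, lost.
  N13 sheds 73 kN: no online neighbours, lost.
  N24 sheds 153 kN: no online neighbours, lost.
No further breaks.

N22, N25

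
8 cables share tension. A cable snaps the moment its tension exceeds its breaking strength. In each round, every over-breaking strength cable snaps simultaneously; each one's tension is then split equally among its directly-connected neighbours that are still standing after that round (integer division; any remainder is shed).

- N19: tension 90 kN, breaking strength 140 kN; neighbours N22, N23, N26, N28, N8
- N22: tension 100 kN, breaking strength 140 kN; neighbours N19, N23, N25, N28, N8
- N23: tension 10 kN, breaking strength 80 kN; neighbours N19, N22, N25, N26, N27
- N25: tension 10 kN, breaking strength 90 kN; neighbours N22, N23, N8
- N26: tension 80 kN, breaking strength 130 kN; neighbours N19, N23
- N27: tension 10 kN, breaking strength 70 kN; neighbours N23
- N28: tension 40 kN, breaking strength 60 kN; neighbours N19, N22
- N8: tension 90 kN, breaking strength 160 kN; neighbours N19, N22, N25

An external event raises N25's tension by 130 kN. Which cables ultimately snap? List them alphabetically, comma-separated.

N19, N22, N23, N25, N26, N28, N8

Round 1 — N25 at 140 > 90. N25 snaps.
  N25 sheds 140 kN to N22, N23, N8: 46 each (2 lost).
    N22: 100+46 = 146 > 140
    N23: 10+46 = 56 ≤ 80
    N8: 90+46 = 136 ≤ 160
Round 2 — N22 snaps.
  N22 sheds 146 kN to N19, N23, N28, N8: 36 each (2 lost).
    N19: 90+36 = 126 ≤ 140
    N23: 56+36 = 92 > 80
    N28: 40+36 = 76 > 60
    N8: 136+36 = 172 > 160
Round 3 — N23, N28, N8 snap.
  N23 sheds 92 kN to N19, N26, N27: 30 each (2 lost).
    N19: 126+30 = 156 > 140
    N26: 80+30 = 110 ≤ 130
    N27: 10+30 = 40 ≤ 70
  N28 sheds 76 kN to N19: 76 each.
    N19: 156+76 = 232 > 140
  N8 sheds 172 kN to N19: 172 each.
    N19: 232+172 = 404 > 140
Round 4 — N19 snaps.
  N19 sheds 404 kN to N26: 404 each.
    N26: 110+404 = 514 > 130
Round 5 — N26 snaps.
  N26 sheds 514 kN: no online neighbours, lost.
No further breaks.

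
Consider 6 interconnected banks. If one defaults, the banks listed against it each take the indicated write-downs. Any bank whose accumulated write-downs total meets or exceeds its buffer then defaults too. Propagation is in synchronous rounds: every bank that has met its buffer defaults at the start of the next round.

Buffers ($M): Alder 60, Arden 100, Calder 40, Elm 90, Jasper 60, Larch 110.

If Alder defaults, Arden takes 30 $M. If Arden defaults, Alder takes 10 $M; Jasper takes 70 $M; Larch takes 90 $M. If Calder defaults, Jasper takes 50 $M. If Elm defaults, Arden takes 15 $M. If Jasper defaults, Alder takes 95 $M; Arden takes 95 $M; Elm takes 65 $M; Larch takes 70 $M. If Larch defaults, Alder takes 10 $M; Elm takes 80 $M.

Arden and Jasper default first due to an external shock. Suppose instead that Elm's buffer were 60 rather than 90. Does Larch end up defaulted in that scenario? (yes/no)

With Elm's buffer at 60:
Round 1 — Arden, Jasper default (initial).
  Alder: +10+95 → 105 ≥ 60
  Elm: +65 → 65 ≥ 60
  Larch: +90+70 → 160 ≥ 110
Round 2 — Alder, Elm, Larch default.
No further defaults.

yes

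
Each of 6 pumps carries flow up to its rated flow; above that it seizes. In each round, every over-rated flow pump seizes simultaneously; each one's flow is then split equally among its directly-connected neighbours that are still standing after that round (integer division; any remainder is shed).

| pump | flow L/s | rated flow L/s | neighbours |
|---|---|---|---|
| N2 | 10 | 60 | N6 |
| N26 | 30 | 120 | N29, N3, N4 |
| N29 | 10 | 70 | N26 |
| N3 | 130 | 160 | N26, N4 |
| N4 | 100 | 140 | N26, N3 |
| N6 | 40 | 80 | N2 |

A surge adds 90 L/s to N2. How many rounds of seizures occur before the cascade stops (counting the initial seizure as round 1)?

2

Round 1 — N2 at 100 > 60. N2 seizes.
  N2 sheds 100 L/s to N6: 100 each.
    N6: 40+100 = 140 > 80
Round 2 — N6 seizes.
  N6 sheds 140 L/s: no online neighbours, lost.
No further seizures.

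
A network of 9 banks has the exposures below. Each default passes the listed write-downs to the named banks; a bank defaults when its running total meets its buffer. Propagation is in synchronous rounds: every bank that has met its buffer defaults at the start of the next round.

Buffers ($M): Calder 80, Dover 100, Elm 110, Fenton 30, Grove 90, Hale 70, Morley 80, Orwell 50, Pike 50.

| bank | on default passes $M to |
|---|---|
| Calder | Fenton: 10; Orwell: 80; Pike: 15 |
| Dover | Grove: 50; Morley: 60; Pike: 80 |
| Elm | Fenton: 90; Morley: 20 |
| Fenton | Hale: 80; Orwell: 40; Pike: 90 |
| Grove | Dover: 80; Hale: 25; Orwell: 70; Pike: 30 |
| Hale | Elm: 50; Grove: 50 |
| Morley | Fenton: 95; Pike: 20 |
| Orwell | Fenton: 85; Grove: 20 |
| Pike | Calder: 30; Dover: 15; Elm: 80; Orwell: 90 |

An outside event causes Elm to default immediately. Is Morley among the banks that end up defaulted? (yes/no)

Round 1 — Elm defaults (initial).
  Fenton: +90 → 90 ≥ 30
  Morley: +20 → 20 < 80
Round 2 — Fenton defaults.
  Hale: +80 → 80 ≥ 70
  Orwell: +40 → 40 < 50
  Pike: +90 → 90 ≥ 50
Round 3 — Hale, Pike default.
  Calder: +30 → 30 < 80
  Dover: +15 → 15 < 100
  Grove: +50 → 50 < 90
  Orwell: +90 → 130 ≥ 50
Round 4 — Orwell defaults.
  Grove: +20 → 70 < 90
No further defaults.

no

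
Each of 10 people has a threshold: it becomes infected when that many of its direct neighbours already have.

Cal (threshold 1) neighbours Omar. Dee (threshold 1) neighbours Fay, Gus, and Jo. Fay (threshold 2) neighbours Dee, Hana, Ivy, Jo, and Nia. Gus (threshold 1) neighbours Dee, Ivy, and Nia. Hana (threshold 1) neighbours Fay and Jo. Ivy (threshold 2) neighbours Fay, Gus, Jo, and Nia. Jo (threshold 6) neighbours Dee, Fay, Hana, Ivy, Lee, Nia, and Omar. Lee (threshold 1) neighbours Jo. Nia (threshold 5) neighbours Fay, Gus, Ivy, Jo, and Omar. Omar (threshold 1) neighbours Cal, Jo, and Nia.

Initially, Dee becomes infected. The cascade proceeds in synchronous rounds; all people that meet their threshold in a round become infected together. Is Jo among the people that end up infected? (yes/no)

no

Round 1 — Dee becomes infected (initial).
Round 2 — checking thresholds:
  Fay: 1 of 5 neighbours < 2, holds.
  Gus: 1 of 3 neighbours ≥ 1, becomes infected.
  Jo: 1 of 7 neighbours < 6, holds.
Round 3 — no new infections; cascade stops.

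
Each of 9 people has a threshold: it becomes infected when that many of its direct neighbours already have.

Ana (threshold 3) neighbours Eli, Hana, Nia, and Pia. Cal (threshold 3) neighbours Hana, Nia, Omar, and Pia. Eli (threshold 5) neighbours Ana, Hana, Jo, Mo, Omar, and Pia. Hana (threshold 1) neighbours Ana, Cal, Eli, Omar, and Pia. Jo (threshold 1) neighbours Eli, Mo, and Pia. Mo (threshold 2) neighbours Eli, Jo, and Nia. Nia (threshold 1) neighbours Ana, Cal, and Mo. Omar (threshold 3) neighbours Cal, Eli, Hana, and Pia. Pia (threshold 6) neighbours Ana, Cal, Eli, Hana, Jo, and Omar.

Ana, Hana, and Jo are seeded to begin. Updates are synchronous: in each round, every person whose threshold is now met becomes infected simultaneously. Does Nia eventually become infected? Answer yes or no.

Round 1 — Ana, Hana, Jo become infected (initial).
Round 2 — checking thresholds:
  Cal: 1 of 4 neighbours < 3, holds.
  Eli: 3 of 6 neighbours < 5, holds.
  Mo: 1 of 3 neighbours < 2, holds.
  Nia: 1 of 3 neighbours ≥ 1, becomes infected.
  Omar: 1 of 4 neighbours < 3, holds.
  Pia: 3 of 6 neighbours < 6, holds.
Round 3 — checking thresholds:
  Cal: 2 of 4 neighbours < 3, holds.
  Eli: 3 of 6 neighbours < 5, holds.
  Mo: 2 of 3 neighbours ≥ 2, becomes infected.
  Omar: 1 of 4 neighbours < 3, holds.
  Pia: 3 of 6 neighbours < 6, holds.
Round 4 — no new infections; cascade stops.

yes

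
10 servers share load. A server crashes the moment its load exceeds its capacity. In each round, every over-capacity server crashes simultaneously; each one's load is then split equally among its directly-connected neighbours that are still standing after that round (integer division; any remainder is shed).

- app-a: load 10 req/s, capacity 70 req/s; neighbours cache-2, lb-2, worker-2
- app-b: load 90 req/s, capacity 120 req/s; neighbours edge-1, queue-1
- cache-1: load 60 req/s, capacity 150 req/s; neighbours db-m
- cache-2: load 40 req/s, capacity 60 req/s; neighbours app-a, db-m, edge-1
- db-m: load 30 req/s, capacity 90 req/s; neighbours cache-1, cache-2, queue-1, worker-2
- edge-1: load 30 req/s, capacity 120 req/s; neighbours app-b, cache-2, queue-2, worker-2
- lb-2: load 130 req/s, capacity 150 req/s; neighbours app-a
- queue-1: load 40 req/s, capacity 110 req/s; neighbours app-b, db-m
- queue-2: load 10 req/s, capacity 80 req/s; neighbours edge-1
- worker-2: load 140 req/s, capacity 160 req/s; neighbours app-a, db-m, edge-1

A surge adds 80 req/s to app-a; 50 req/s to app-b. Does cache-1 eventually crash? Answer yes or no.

Round 1 — app-a at 90 > 70; app-b at 140 > 120. app-a, app-b crash.
  app-a sheds 90 req/s to cache-2, lb-2, worker-2: 30 each.
    cache-2: 40+30 = 70 > 60
    lb-2: 130+30 = 160 > 150
    worker-2: 140+30 = 170 > 160
  app-b sheds 140 req/s to edge-1, queue-1: 70 each.
    edge-1: 30+70 = 100 ≤ 120
    queue-1: 40+70 = 110 ≤ 110
Round 2 — cache-2, lb-2, worker-2 crash.
  cache-2 sheds 70 req/s to db-m, edge-1: 35 each.
    db-m: 30+35 = 65 ≤ 90
    edge-1: 100+35 = 135 > 120
  lb-2 sheds 160 req/s: no online neighbours, lost.
  worker-2 sheds 170 req/s to db-m, edge-1: 85 each.
    db-m: 65+85 = 150 > 90
    edge-1: 135+85 = 220 > 120
Round 3 — db-m, edge-1 crash.
  db-m sheds 150 req/s to cache-1, queue-1: 75 each.
    cache-1: 60+75 = 135 ≤ 150
    queue-1: 110+75 = 185 > 110
  edge-1 sheds 220 req/s to queue-2: 220 each.
    queue-2: 10+220 = 230 > 80
Round 4 — queue-1, queue-2 crash.
  queue-1 sheds 185 req/s: no online neighbours, lost.
  queue-2 sheds 230 req/s: no online neighbours, lost.
No further crashes.

no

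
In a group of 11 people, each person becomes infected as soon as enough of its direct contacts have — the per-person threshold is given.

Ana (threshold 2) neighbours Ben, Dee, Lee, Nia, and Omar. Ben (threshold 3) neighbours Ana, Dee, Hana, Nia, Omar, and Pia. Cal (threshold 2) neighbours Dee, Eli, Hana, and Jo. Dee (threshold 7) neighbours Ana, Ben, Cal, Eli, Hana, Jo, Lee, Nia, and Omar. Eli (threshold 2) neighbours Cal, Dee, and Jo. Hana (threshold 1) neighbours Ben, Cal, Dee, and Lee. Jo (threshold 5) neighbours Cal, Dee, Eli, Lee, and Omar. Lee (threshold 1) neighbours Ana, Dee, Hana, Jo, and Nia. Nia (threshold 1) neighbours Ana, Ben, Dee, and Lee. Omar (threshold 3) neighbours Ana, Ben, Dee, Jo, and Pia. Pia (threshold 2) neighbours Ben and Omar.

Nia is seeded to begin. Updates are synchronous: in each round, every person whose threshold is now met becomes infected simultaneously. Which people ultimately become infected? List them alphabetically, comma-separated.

Round 1 — Nia becomes infected (initial).
Round 2 — checking thresholds:
  Ana: 1 of 5 neighbours < 2, holds.
  Ben: 1 of 6 neighbours < 3, holds.
  Dee: 1 of 9 neighbours < 7, holds.
  Lee: 1 of 5 neighbours ≥ 1, becomes infected.
Round 3 — checking thresholds:
  Ana: 2 of 5 neighbours ≥ 2, becomes infected.
  Ben: 1 of 6 neighbours < 3, holds.
  Dee: 2 of 9 neighbours < 7, holds.
  Hana: 1 of 4 neighbours ≥ 1, becomes infected.
  Jo: 1 of 5 neighbours < 5, holds.
Round 4 — checking thresholds:
  Ben: 3 of 6 neighbours ≥ 3, becomes infected.
  Cal: 1 of 4 neighbours < 2, holds.
  Dee: 4 of 9 neighbours < 7, holds.
  Jo: 1 of 5 neighbours < 5, holds.
  Omar: 1 of 5 neighbours < 3, holds.
Round 5 — no new infections; cascade stops.

Ana, Ben, Hana, Lee, Nia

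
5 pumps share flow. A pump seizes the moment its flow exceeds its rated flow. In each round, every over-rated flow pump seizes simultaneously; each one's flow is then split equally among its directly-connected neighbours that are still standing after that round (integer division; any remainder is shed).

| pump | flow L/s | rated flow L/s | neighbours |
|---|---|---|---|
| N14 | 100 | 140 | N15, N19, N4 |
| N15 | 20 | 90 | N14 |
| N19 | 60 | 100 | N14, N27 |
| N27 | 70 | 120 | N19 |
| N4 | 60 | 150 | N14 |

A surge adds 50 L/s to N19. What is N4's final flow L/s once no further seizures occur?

Round 1 — N19 at 110 > 100. N19 seizes.
  N19 sheds 110 L/s to N14, N27: 55 each.
    N14: 100+55 = 155 > 140
    N27: 70+55 = 125 > 120
Round 2 — N14, N27 seize.
  N14 sheds 155 L/s to N15, N4: 77 each (1 lost).
    N15: 20+77 = 97 > 90
    N4: 60+77 = 137 ≤ 150
  N27 sheds 125 L/s: no online neighbours, lost.
Round 3 — N15 seizes.
  N15 sheds 97 L/s: no online neighbours, lost.
No further seizures.

137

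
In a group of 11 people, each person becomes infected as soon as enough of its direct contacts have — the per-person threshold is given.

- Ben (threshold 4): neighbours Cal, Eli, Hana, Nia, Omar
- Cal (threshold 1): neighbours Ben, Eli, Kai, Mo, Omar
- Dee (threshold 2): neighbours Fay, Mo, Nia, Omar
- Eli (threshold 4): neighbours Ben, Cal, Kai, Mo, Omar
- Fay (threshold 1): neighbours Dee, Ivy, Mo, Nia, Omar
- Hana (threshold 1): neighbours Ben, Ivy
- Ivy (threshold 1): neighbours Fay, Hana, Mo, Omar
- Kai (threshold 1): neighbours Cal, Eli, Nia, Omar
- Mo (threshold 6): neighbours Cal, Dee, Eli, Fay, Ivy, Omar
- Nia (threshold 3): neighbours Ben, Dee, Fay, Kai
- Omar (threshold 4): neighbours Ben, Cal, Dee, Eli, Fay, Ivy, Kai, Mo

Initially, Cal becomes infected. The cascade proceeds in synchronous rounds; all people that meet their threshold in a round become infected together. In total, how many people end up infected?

2

Round 1 — Cal becomes infected (initial).
Round 2 — checking thresholds:
  Ben: 1 of 5 neighbours < 4, below threshold.
  Eli: 1 of 5 neighbours < 4, below threshold.
  Kai: 1 of 4 neighbours ≥ 1, becomes infected.
  Mo: 1 of 6 neighbours < 6, below threshold.
  Omar: 1 of 8 neighbours < 4, below threshold.
Round 3 — no new infections; cascade stops.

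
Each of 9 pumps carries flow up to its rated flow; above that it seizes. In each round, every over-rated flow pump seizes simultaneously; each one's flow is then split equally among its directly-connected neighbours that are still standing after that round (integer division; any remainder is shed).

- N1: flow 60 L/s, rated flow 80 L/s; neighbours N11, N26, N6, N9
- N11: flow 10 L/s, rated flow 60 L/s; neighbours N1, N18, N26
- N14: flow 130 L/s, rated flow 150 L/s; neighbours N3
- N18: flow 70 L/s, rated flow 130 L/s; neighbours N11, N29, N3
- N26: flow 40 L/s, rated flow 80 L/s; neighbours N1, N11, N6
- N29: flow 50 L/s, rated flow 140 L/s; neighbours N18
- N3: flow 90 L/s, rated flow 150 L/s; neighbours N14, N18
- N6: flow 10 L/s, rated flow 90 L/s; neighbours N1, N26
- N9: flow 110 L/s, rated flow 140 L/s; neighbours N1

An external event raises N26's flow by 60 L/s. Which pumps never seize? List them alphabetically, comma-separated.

N29, N6

Round 1 — N26 at 100 > 80. N26 seizes.
  N26 sheds 100 L/s to N1, N11, N6: 33 each (1 lost).
    N1: 60+33 = 93 > 80
    N11: 10+33 = 43 ≤ 60
    N6: 10+33 = 43 ≤ 90
Round 2 — N1 seizes.
  N1 sheds 93 L/s to N11, N6, N9: 31 each.
    N11: 43+31 = 74 > 60
    N6: 43+31 = 74 ≤ 90
    N9: 110+31 = 141 > 140
Round 3 — N11, N9 seize.
  N11 sheds 74 L/s to N18: 74 each.
    N18: 70+74 = 144 > 130
  N9 sheds 141 L/s: no online neighbours, lost.
Round 4 — N18 seizes.
  N18 sheds 144 L/s to N29, N3: 72 each.
    N29: 50+72 = 122 ≤ 140
    N3: 90+72 = 162 > 150
Round 5 — N3 seizes.
  N3 sheds 162 L/s to N14: 162 each.
    N14: 130+162 = 292 > 150
Round 6 — N14 seizes.
  N14 sheds 292 L/s: no online neighbours, lost.
No further seizures.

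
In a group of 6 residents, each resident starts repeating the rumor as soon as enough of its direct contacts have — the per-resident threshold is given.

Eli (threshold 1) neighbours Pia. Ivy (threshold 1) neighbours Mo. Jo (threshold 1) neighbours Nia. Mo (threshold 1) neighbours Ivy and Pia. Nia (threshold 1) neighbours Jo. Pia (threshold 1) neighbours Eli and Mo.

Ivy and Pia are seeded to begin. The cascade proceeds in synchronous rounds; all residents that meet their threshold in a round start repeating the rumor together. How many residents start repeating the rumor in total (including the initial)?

4

Round 1 — Ivy, Pia start repeating the rumor (initial).
Round 2 — checking thresholds:
  Eli: 1 of 1 neighbours ≥ 1, starts repeating the rumor.
  Mo: 2 of 2 neighbours ≥ 1, starts repeating the rumor.
Round 3 — no new spreads; cascade stops.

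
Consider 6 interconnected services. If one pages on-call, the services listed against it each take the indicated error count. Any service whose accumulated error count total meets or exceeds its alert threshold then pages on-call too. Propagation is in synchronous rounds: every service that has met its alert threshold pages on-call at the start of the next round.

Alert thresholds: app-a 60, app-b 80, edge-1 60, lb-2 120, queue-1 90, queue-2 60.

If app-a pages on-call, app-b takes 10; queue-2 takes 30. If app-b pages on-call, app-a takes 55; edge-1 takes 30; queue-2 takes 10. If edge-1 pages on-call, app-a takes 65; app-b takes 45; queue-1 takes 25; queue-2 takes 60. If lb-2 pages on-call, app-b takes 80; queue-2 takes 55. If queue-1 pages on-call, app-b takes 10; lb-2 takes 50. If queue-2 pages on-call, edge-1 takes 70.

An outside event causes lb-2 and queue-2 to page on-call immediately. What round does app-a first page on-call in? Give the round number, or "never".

Round 1 — lb-2, queue-2 page on-call (initial).
  app-b: +80 → 80 ≥ 80
  edge-1: +70 → 70 ≥ 60
Round 2 — app-b, edge-1 page on-call.
  app-a: +55+65 → 120 ≥ 60
  queue-1: +25 → 25 < 90
Round 3 — app-a pages on-call.
No further pages.

3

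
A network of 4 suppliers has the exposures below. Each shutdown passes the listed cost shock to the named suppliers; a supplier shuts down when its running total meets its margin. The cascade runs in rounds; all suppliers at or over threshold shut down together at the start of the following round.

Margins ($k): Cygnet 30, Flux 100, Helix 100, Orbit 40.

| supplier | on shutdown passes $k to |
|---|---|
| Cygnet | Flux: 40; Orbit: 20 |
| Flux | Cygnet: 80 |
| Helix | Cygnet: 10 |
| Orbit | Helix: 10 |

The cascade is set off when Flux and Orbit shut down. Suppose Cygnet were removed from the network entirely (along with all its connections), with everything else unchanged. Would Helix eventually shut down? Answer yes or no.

With Cygnet removed:
Round 1 — Flux, Orbit shut down (initial).
  Helix: +10 → 10 < 100
No further shutdowns.

no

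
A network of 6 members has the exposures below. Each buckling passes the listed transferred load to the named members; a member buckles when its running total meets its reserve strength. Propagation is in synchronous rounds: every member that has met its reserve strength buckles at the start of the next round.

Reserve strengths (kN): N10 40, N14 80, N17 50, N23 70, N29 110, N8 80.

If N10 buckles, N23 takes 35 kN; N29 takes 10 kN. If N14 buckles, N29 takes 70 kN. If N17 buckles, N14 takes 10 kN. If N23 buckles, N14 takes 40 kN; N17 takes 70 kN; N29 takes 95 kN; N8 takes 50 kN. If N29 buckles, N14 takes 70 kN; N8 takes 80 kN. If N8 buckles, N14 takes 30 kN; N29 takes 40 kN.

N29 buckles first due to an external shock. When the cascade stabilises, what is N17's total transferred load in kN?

Round 1 — N29 buckles (initial).
  N14: +70 → 70 < 80
  N8: +80 → 80 ≥ 80
Round 2 — N8 buckles.
  N14: +30 → 100 ≥ 80
Round 3 — N14 buckles.
No further bucklings.

0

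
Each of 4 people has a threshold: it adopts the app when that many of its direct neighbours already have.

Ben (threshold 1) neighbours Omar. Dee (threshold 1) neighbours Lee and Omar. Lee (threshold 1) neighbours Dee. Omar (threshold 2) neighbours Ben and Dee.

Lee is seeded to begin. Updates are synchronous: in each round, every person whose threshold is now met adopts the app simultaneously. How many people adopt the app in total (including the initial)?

2

Round 1 — Lee adopts the app (initial).
Round 2 — checking thresholds:
  Dee: 1 of 2 neighbours ≥ 1, adopts the app.
Round 3 — no new adoptions; cascade stops.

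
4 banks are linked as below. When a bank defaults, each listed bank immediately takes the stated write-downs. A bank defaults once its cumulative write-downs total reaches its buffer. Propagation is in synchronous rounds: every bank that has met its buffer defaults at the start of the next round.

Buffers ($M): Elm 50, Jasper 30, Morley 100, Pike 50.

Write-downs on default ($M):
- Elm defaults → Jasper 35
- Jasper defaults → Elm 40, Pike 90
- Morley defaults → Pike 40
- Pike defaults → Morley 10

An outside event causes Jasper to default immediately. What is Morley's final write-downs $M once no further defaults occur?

Round 1 — Jasper defaults (initial).
  Elm: +40 → 40 < 50
  Pike: +90 → 90 ≥ 50
Round 2 — Pike defaults.
  Morley: +10 → 10 < 100
No further defaults.

10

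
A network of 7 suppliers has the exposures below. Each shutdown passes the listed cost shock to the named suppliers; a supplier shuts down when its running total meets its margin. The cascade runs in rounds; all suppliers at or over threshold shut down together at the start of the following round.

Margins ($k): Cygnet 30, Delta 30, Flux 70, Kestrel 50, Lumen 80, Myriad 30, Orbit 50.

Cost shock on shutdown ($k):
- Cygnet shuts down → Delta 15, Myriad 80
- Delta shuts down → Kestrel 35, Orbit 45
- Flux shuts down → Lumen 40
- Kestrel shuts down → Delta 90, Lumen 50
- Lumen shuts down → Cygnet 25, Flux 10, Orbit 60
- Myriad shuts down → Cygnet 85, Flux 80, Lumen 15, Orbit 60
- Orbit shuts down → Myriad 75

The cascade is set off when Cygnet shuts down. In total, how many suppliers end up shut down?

4

Round 1 — Cygnet shuts down (initial).
  Delta: +15 → 15 < 30
  Myriad: +80 → 80 ≥ 30
Round 2 — Myriad shuts down.
  Flux: +80 → 80 ≥ 70
  Lumen: +15 → 15 < 80
  Orbit: +60 → 60 ≥ 50
Round 3 — Flux, Orbit shut down.
  Lumen: +40 → 55 < 80
No further shutdowns.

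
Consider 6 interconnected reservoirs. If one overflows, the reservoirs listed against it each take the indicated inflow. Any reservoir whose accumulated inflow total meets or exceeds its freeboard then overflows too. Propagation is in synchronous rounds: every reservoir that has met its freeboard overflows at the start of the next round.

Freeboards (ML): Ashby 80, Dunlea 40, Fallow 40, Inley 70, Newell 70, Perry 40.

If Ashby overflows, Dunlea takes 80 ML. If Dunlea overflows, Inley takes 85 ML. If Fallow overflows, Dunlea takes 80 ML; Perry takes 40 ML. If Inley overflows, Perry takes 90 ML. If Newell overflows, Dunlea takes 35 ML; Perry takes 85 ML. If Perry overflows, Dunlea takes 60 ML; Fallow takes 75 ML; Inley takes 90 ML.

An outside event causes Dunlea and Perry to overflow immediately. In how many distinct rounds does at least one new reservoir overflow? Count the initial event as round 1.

2

Round 1 — Dunlea, Perry overflow (initial).
  Fallow: +75 → 75 ≥ 40
  Inley: +85+90 → 175 ≥ 70
Round 2 — Fallow, Inley overflow.
No further overflows.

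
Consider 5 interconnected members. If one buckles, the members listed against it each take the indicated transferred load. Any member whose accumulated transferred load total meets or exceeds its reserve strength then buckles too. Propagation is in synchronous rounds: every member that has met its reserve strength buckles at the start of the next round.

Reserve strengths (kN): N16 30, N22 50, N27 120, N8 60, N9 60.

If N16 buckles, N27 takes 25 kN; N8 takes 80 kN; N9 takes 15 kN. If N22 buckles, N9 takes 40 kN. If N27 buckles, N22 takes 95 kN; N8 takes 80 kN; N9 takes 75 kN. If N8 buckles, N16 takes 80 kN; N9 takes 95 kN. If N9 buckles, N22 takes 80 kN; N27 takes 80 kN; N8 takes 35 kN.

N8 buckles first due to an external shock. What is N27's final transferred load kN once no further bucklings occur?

Round 1 — N8 buckles (initial).
  N16: +80 → 80 ≥ 30
  N9: +95 → 95 ≥ 60
Round 2 — N16, N9 buckle.
  N22: +80 → 80 ≥ 50
  N27: +25+80 → 105 < 120
Round 3 — N22 buckles.
No further bucklings.

105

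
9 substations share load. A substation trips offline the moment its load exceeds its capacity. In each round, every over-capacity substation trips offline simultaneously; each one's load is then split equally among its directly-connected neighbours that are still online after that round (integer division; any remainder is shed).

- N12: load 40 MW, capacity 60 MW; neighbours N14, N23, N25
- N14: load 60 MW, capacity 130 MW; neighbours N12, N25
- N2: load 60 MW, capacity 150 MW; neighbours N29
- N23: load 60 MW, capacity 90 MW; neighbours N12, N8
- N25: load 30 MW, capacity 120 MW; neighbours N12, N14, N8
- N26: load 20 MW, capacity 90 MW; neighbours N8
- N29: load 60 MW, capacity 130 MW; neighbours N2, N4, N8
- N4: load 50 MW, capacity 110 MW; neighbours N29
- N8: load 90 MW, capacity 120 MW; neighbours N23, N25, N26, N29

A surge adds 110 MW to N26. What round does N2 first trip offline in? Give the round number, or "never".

never

Round 1 — N26 at 130 > 90. N26 trips offline.
  N26 sheds 130 MW to N8: 130 each.
    N8: 90+130 = 220 > 120
Round 2 — N8 trips offline.
  N8 sheds 220 MW to N23, N25, N29: 73 each (1 lost).
    N23: 60+73 = 133 > 90
    N25: 30+73 = 103 ≤ 120
    N29: 60+73 = 133 > 130
Round 3 — N23, N29 trip offline.
  N23 sheds 133 MW to N12: 133 each.
    N12: 40+133 = 173 > 60
  N29 sheds 133 MW to N2, N4: 66 each (1 lost).
    N2: 60+66 = 126 ≤ 150
    N4: 50+66 = 116 > 110
Round 4 — N12, N4 trip offline.
  N12 sheds 173 MW to N14, N25: 86 each (1 lost).
    N14: 60+86 = 146 > 130
    N25: 103+86 = 189 > 120
  N4 sheds 116 MW: no online neighbours, lost.
Round 5 — N14, N25 trip offline.
  N14 sheds 146 MW: no online neighbours, lost.
  N25 sheds 189 MW: no online neighbours, lost.
No further trips.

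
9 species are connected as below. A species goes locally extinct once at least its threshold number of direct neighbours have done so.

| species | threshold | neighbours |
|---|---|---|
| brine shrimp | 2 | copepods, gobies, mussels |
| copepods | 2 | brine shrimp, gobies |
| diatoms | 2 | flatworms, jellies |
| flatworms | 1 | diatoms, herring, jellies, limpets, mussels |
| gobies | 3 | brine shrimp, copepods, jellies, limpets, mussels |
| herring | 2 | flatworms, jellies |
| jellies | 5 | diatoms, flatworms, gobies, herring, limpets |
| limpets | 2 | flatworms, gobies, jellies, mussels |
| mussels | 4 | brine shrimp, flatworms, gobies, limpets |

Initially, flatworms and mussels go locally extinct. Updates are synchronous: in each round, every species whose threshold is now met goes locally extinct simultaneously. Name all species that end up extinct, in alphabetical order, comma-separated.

Round 1 — flatworms, mussels go locally extinct (initial).
Round 2 — checking thresholds:
  brine shrimp: 1 of 3 neighbours < 2, below threshold.
  diatoms: 1 of 2 neighbours < 2, below threshold.
  gobies: 1 of 5 neighbours < 3, below threshold.
  herring: 1 of 2 neighbours < 2, below threshold.
  jellies: 1 of 5 neighbours < 5, below threshold.
  limpets: 2 of 4 neighbours ≥ 2, goes locally extinct.
Round 3 — no new extinctions; cascade stops.

flatworms, limpets, mussels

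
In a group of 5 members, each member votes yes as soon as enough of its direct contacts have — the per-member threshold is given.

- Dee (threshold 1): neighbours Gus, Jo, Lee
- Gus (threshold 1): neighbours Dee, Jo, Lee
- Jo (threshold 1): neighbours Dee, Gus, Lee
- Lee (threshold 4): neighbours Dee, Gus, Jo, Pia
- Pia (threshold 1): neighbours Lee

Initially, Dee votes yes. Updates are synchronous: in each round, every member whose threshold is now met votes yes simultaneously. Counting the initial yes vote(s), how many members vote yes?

3

Round 1 — Dee votes yes (initial).
Round 2 — checking thresholds:
  Gus: 1 of 3 neighbours ≥ 1, votes yes.
  Jo: 1 of 3 neighbours ≥ 1, votes yes.
  Lee: 1 of 4 neighbours < 4, below threshold.
Round 3 — no new yes votes; cascade stops.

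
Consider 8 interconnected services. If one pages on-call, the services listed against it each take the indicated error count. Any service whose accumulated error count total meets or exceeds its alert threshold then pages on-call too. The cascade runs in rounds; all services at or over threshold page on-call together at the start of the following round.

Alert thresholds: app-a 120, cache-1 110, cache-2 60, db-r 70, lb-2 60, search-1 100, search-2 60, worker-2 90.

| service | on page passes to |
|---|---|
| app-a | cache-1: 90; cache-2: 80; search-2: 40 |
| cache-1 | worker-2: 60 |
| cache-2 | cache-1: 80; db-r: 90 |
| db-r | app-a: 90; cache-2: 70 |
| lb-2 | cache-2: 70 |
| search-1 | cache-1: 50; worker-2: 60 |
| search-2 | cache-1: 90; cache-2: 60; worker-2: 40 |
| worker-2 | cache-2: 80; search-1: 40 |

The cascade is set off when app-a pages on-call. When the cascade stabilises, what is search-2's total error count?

Round 1 — app-a pages on-call (initial).
  cache-1: +90 → 90 < 110
  cache-2: +80 → 80 ≥ 60
  search-2: +40 → 40 < 60
Round 2 — cache-2 pages on-call.
  cache-1: +80 → 170 ≥ 110
  db-r: +90 → 90 ≥ 70
Round 3 — cache-1, db-r page on-call.
  worker-2: +60 → 60 < 90
No further pages.

40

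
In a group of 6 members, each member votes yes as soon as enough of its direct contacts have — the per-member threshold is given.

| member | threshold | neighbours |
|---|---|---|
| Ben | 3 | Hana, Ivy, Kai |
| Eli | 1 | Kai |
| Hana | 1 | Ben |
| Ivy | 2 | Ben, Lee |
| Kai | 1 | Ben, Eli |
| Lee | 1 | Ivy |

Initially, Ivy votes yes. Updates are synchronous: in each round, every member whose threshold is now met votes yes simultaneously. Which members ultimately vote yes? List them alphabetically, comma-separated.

Ivy, Lee

Round 1 — Ivy votes yes (initial).
Round 2 — checking thresholds:
  Ben: 1 of 3 neighbours < 3, not yet.
  Lee: 1 of 1 neighbours ≥ 1, votes yes.
Round 3 — no new yes votes; cascade stops.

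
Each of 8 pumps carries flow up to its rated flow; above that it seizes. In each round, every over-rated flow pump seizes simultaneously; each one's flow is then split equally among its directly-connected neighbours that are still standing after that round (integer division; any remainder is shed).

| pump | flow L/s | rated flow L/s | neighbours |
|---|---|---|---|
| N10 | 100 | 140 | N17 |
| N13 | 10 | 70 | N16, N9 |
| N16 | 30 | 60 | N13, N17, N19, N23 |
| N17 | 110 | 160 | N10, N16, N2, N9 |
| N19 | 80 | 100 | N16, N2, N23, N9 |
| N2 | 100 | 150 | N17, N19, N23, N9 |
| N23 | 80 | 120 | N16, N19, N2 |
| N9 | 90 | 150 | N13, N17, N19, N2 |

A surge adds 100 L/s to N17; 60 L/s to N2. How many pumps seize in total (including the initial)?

Round 1 — N17 at 210 > 160; N2 at 160 > 150. N17, N2 seize.
  N17 sheds 210 L/s to N10, N16, N9: 70 each.
    N10: 100+70 = 170 > 140
    N16: 30+70 = 100 > 60
    N9: 90+70 = 160 > 150
  N2 sheds 160 L/s to N19, N23, N9: 53 each (1 lost).
    N19: 80+53 = 133 > 100
    N23: 80+53 = 133 > 120
    N9: 160+53 = 213 > 150
Round 2 — N10, N16, N19, N23, N9 seize.
  N10 sheds 170 L/s: no online neighbours, lost.
  N16 sheds 100 L/s to N13: 100 each.
    N13: 10+100 = 110 > 70
  N19 sheds 133 L/s: no online neighbours, lost.
  N23 sheds 133 L/s: no online neighbours, lost.
  N9 sheds 213 L/s to N13: 213 each.
    N13: 110+213 = 323 > 70
Round 3 — N13 seizes.
  N13 sheds 323 L/s: no online neighbours, lost.
No further seizures.

8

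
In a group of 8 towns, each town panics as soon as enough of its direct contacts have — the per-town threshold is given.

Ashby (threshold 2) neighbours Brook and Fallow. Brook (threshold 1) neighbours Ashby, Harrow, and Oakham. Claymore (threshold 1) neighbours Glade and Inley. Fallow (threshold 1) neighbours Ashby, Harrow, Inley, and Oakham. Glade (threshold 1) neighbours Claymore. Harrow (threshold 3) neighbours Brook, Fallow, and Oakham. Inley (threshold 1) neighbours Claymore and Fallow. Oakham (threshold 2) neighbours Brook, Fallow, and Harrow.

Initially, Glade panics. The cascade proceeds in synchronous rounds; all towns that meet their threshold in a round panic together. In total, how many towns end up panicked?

Round 1 — Glade panics (initial).
Round 2 — checking thresholds:
  Claymore: 1 of 2 neighbours ≥ 1, panics.
Round 3 — checking thresholds:
  Inley: 1 of 2 neighbours ≥ 1, panics.
Round 4 — checking thresholds:
  Fallow: 1 of 4 neighbours ≥ 1, panics.
Round 5 — no new panics; cascade stops.

4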